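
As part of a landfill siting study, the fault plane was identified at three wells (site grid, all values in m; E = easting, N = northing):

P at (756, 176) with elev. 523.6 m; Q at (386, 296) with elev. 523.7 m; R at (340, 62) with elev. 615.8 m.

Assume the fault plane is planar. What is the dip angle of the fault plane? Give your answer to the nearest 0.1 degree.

Two edge vectors: P→Q = (-370, 120, 0.1), P→R = (-416, -114, 92.2).
Normal n = (P→Q) × (P→R) = (11075.4, 34072.4, 92100).
So ∂z/∂E = −n_x/n_z = −0.12025 and ∂z/∂N = −n_y/n_z = −0.36995.
Gradient magnitude |∇z| = √(a² + b²) = √(0.01446 + 0.13686) = 0.38900.
True dip = arctan(0.38900) = 21.3°, dipping toward NNE (azimuth ≈ 018°).

21.3°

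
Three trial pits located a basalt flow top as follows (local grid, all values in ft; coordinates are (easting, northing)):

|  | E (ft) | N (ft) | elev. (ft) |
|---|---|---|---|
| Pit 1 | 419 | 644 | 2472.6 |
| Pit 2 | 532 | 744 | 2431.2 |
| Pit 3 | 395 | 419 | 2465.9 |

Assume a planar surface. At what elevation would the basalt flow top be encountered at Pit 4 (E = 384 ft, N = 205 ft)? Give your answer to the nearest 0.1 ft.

Let the plane be z = a·E + b·N + c.
Pit 2−Pit 1: 113a + 100b = −41.4;  Pit 3−Pit 1: −24a − 225b = −6.7.
Solving gives a = −0.43366, b = 0.07603.
Then c = 2472.6 − a·419 − b·644 = 2605.34.
At (384, 205): z = −166.5 + 15.6 + 2605.34 = 2454.4 ft.

2454.4 ft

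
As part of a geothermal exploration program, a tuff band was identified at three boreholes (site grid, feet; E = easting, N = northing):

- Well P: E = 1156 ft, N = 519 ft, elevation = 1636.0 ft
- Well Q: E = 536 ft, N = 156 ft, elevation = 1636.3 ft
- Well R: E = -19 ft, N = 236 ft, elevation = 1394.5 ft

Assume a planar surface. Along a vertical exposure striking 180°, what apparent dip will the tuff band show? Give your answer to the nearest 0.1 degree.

Let the plane be z = a·E + b·N + c.
Well Q−Well P: −620a − 363b = 0.3;  Well R−Well P: −1175a − 283b = −241.5.
Solving gives a = 0.34951, b = −0.59778.
Unit vector along 180° is (sin 180°, cos 180°) = (0.0000, -1.0000).
Slope in that direction = a·(0.0000) + b·(-1.0000) = 0.59778.
Apparent dip = arctan|0.59778| = 30.9° (true dip is 34.7°, so apparent ≤ true as expected).

30.9°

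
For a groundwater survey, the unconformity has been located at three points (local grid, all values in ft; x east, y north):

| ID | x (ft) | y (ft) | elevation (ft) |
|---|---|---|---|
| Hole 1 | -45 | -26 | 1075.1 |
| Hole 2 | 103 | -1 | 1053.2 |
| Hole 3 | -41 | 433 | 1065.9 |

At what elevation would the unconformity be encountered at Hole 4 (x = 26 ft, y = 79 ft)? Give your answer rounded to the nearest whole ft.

Two edge vectors: Hole 1→Hole 2 = (148, 25, -21.9), Hole 1→Hole 3 = (4, 459, -9.2).
Normal n = (Hole 1→Hole 2) × (Hole 1→Hole 3) = (9822.1, 1274, 67832).
So ∂z/∂x = −n_x/n_z = −0.14480 and ∂z/∂y = −n_y/n_z = −0.01878.
Intercept c from Hole 1: 1075.1 − 6.52 − 0.49 = 1068.10.
At (26, 79): z = −3.8 − 1.5 + 1068.10 = 1062.8 ft.

1063 ft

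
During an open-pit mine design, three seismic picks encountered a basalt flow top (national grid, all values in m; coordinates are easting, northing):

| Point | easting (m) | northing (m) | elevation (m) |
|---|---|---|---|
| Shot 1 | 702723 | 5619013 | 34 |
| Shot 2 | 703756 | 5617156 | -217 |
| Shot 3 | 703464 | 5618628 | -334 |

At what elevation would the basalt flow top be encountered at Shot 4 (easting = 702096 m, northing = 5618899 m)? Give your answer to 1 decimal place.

432.7 m

Let the plane be z = a·easting + b·northing + c.
Shot 2−Shot 1: 1033a − 1857b = −251;  Shot 3−Shot 1: 741a − 385b = −368.
Solving gives a = −0.599736081, b = −0.198453081.
Then c = 34 − a·702723 − b·5619013 = 1536592.78.
At (702096, 5618899): z = −421072.3 − 1115087.8 + 1536592.78 = 432.7 m.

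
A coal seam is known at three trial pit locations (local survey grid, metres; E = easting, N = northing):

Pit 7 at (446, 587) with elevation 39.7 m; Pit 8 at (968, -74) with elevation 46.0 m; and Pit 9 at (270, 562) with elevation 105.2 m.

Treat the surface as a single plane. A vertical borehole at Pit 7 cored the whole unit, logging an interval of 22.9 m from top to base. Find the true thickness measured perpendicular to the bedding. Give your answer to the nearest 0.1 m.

Two edge vectors: Pit 7→Pit 8 = (522, -661, 6.3), Pit 7→Pit 9 = (-176, -25, 65.5).
Normal n = (Pit 7→Pit 8) × (Pit 7→Pit 9) = (-43138, -35299.8, -129386).
So ∂z/∂E = −n_x/n_z = −0.33341 and ∂z/∂N = −n_y/n_z = −0.27283.
|∇z| = √(a²+b²) = 0.43081, so dip δ = arctan(0.43081) = 23.31°.
True thickness = vertical thickness × cos δ = 22.9 × cos 23.31° = 21.0 m.

21.0 m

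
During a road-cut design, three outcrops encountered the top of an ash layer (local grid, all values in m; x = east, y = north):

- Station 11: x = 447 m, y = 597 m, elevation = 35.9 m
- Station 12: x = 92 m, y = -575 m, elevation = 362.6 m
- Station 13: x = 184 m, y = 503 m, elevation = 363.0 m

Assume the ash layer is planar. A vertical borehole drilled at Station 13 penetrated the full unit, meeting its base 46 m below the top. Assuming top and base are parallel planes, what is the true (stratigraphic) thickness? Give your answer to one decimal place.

28.2 m

Let the plane be z = a·x + b·y + c.
Station 12−Station 11: −355a − 1172b = 326.7;  Station 13−Station 11: −263a − 94b = 327.1.
Solving gives a = −1.28299, b = 0.10987.
|∇z| = √(a²+b²) = 1.28769, so dip δ = arctan(1.28769) = 52.17°.
True thickness = vertical thickness × cos δ = 46 × cos 52.17° = 28.2 m.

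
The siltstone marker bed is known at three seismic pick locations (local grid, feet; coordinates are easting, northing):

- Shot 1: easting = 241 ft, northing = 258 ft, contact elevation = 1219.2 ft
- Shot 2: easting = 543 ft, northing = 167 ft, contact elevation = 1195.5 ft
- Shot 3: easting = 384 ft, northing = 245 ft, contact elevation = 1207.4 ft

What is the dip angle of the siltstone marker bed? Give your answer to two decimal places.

Two edge vectors: Shot 1→Shot 2 = (302, -91, -23.7), Shot 1→Shot 3 = (143, -13, -11.8).
Normal n = (Shot 1→Shot 2) × (Shot 1→Shot 3) = (765.7, 174.5, 9087).
So ∂z/∂easting = −n_x/n_z = −0.08426 and ∂z/∂northing = −n_y/n_z = −0.01920.
Gradient magnitude |∇z| = √(a² + b²) = √(0.00710 + 0.00037) = 0.08642.
True dip = arctan(0.08642) = 4.94°, dipping toward ENE (azimuth ≈ 077°).

4.94°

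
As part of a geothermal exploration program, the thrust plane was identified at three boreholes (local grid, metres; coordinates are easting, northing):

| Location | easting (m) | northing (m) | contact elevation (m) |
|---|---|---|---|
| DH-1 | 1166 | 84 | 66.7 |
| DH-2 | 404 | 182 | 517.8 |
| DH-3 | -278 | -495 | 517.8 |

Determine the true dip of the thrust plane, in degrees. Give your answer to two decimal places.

Two edge vectors: DH-1→DH-2 = (-762, 98, 451.1), DH-1→DH-3 = (-1444, -579, 451.1).
Normal n = (DH-1→DH-2) × (DH-1→DH-3) = (305394.7, -307650.2, 582710).
So ∂z/∂easting = −n_x/n_z = −0.52409 and ∂z/∂northing = −n_y/n_z = 0.52796.
Gradient magnitude |∇z| = √(a² + b²) = √(0.27467 + 0.27875) = 0.74392.
True dip = arctan(0.74392) = 36.65°, dipping toward SE (azimuth ≈ 135°).

36.65°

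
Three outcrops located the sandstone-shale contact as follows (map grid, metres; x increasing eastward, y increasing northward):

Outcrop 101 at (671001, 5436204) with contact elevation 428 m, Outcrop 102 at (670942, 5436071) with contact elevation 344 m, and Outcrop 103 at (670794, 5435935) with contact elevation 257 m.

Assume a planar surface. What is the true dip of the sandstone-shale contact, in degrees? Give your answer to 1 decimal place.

32.1°

Two edge vectors: Outcrop 101→Outcrop 102 = (-59, -133, -84), Outcrop 101→Outcrop 103 = (-207, -269, -171).
Normal n = (Outcrop 101→Outcrop 102) × (Outcrop 101→Outcrop 103) = (147, 7299, -11660).
So ∂z/∂x = −n_x/n_z = 0.01261 and ∂z/∂y = −n_y/n_z = 0.62599.
Gradient magnitude |∇z| = √(a² + b²) = √(0.00016 + 0.39186) = 0.62611.
True dip = arctan(0.62611) = 32.1°, dipping toward S (azimuth ≈ 181°).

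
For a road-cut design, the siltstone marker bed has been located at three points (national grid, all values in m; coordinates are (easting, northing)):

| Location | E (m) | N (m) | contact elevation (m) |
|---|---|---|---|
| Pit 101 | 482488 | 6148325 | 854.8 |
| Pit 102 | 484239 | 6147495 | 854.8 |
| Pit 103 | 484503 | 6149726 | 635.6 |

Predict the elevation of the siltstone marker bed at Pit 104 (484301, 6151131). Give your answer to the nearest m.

Two edge vectors: Pit 101→Pit 102 = (1751, -830, 0), Pit 101→Pit 103 = (2015, 1401, -219.2).
Normal n = (Pit 101→Pit 102) × (Pit 101→Pit 103) = (181936, 383819.2, 4125601).
So ∂z/∂E = −n_x/n_z = −0.04409927 and ∂z/∂N = −n_y/n_z = −0.09303352.
Intercept c from Pit 101: 854.8 + 21277.37 + 572000.34 = 594132.51.
At (484301, 6151131): z = −21357.3 − 572261.4 + 594132.51 = 513.8 m.

514 m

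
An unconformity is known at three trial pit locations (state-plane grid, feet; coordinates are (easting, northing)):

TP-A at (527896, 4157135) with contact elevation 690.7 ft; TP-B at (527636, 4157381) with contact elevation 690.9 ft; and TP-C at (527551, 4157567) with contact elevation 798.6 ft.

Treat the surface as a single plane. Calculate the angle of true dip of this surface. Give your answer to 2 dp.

Two edge vectors: TP-A→TP-B = (-260, 246, 0.2), TP-A→TP-C = (-345, 432, 107.9).
Normal n = (TP-A→TP-B) × (TP-A→TP-C) = (26457, 27985, -27450).
So ∂z/∂E = −n_x/n_z = 0.96383 and ∂z/∂N = −n_y/n_z = 1.01949.
Gradient magnitude |∇z| = √(a² + b²) = √(0.92896 + 1.03936) = 1.40297.
True dip = arctan(1.40297) = 54.52°, dipping toward SW (azimuth ≈ 223°).

54.52°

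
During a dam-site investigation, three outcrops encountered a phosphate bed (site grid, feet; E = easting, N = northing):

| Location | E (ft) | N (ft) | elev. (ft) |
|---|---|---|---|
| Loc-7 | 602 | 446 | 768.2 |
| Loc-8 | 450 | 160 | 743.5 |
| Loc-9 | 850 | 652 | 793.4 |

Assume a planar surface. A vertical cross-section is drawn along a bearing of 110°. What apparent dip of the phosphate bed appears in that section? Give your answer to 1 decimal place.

Let the plane be z = a·E + b·N + c.
Loc-8−Loc-7: −152a − 286b = −24.7;  Loc-9−Loc-7: 248a + 206b = 25.2.
Solving gives a = 0.05349, b = 0.05794.
Unit vector along 110° is (sin 110°, cos 110°) = (0.9397, -0.3420).
Slope in that direction = a·(0.9397) + b·(-0.3420) = 0.03045.
Apparent dip = arctan|0.03045| = 1.7° (true dip is 4.5°, so apparent ≤ true as expected).

1.7°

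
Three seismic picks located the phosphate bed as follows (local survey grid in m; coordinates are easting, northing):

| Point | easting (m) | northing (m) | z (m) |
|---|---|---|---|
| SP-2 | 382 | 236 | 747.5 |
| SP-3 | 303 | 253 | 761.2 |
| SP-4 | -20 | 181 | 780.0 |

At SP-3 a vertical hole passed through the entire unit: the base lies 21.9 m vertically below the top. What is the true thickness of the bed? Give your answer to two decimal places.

21.05 m

Two edge vectors: SP-2→SP-3 = (-79, 17, 13.7), SP-2→SP-4 = (-402, -55, 32.5).
Normal n = (SP-2→SP-3) × (SP-2→SP-4) = (1306, -2939.9, 11179).
So ∂z/∂easting = −n_x/n_z = −0.11683 and ∂z/∂northing = −n_y/n_z = 0.26298.
|∇z| = √(a²+b²) = 0.28777, so dip δ = arctan(0.28777) = 16.05°.
True thickness = vertical thickness × cos δ = 21.9 × cos 16.05° = 21.05 m.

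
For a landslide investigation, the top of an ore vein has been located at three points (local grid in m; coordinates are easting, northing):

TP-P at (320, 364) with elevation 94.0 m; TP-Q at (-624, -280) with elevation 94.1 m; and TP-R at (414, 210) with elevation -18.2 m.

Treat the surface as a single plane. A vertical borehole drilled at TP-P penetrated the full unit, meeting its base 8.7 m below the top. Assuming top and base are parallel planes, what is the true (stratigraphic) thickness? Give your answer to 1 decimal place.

Let the plane be z = a·easting + b·northing + c.
TP-Q−TP-P: −944a − 644b = 0.1;  TP-R−TP-P: 94a − 154b = −112.2.
Solving gives a = −0.35099, b = 0.51433.
|∇z| = √(a²+b²) = 0.62268, so dip δ = arctan(0.62268) = 31.91°.
True thickness = vertical thickness × cos δ = 8.7 × cos 31.91° = 7.4 m.

7.4 m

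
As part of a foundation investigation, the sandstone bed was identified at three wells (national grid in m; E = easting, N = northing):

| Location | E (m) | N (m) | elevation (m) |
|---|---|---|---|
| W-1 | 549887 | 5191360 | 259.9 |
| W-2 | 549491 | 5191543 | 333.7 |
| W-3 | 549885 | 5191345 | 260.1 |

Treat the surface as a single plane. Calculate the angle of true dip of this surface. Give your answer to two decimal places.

Let the plane be z = a·E + b·N + c.
W-2−W-1: −396a + 183b = 73.8;  W-3−W-1: −2a − 15b = 0.2.
Solving gives a = −0.18135, b = 0.01085.
Gradient magnitude |∇z| = √(a² + b²) = √(0.03289 + 0.00012) = 0.18168.
True dip = arctan(0.18168) = 10.30°, dipping toward E (azimuth ≈ 093°).

10.30°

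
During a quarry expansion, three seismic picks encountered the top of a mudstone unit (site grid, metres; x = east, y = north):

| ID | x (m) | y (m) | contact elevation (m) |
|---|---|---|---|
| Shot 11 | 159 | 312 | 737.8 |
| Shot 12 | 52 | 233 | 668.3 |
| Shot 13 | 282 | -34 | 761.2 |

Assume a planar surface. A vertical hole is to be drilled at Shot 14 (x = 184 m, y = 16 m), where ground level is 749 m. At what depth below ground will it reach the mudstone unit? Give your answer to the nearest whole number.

36 m

Two edge vectors: Shot 11→Shot 12 = (-107, -79, -69.5), Shot 11→Shot 13 = (123, -346, 23.4).
Normal n = (Shot 11→Shot 12) × (Shot 11→Shot 13) = (-25895.6, -6044.7, 46739).
So ∂z/∂x = −n_x/n_z = 0.55405 and ∂z/∂y = −n_y/n_z = 0.12933.
Intercept c from Shot 11: 737.8 − 88.09 − 40.35 = 609.36.
At (184, 16): z_contact = 101.9 + 2.1 + 609.36 = 713.4 m.
Depth below ground = 749 − 713.4 = 36 m.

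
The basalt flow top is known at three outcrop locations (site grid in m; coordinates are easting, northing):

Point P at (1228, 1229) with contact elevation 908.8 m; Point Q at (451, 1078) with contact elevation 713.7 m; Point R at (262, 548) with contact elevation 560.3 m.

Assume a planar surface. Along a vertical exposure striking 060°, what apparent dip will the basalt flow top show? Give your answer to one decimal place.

Let the plane be z = a·easting + b·northing + c.
Point Q−Point P: −777a − 151b = −195.1;  Point R−Point P: −966a − 681b = −348.5.
Solving gives a = 0.20935, b = 0.21478.
Unit vector along 060° is (sin 60°, cos 60°) = (0.8660, 0.5000).
Slope in that direction = a·(0.8660) + b·(0.5000) = 0.28870.
Apparent dip = arctan|0.28870| = 16.1° (true dip is 16.7°, so apparent ≤ true as expected).

16.1°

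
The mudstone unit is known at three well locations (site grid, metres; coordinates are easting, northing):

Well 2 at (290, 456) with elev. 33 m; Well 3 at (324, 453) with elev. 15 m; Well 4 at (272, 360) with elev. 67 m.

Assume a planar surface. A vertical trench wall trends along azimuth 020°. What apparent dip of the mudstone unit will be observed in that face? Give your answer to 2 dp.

22.99°

Let the plane be z = a·easting + b·northing + c.
Well 3−Well 2: 34a − 3b = −18;  Well 4−Well 2: −18a − 96b = 34.
Solving gives a = −0.55154, b = −0.25075.
Unit vector along 020° is (sin 20°, cos 20°) = (0.3420, 0.9397).
Slope in that direction = a·(0.3420) + b·(0.9397) = −0.42427.
Apparent dip = arctan|0.42427| = 22.99° (true dip is 31.2°, so apparent ≤ true as expected).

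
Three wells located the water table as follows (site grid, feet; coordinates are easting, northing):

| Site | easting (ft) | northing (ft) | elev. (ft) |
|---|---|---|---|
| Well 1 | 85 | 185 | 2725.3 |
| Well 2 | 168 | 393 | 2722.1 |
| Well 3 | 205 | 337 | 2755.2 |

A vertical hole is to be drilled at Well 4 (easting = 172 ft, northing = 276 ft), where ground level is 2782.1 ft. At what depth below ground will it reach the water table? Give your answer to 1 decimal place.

30.7 ft

Let the plane be z = a·easting + b·northing + c.
Well 2−Well 1: 83a + 208b = −3.2;  Well 3−Well 1: 120a + 152b = 29.9.
Solving gives a = 0.54323, b = −0.23215.
Then c = 2725.3 − a·85 − b·185 = 2722.07.
At (172, 276): z_contact = 93.44 − 64.07 + 2722.07 = 2751.43 ft.
Depth below ground = 2782.1 − 2751.43 = 30.7 ft.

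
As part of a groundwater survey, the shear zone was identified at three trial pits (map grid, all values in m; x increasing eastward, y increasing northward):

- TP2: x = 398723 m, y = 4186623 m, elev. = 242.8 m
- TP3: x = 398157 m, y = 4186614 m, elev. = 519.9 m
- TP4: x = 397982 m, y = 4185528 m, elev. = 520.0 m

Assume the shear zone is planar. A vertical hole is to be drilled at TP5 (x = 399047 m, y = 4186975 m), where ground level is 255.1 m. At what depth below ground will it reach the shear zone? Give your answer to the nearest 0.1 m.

Two edge vectors: TP2→TP3 = (-566, -9, 277.1), TP2→TP4 = (-741, -1095, 277.2).
Normal n = (TP2→TP3) × (TP2→TP4) = (300929.7, -48435.9, 613101).
So ∂z/∂x = −n_x/n_z = −0.490832179 and ∂z/∂y = −n_y/n_z = 0.079001502.
Intercept c from TP2: 242.8 + 195706.08 − 330749.51 = −134800.63.
At (399047, 4186975): z_contact = −195865.11 + 330777.31 − 134800.63 = 111.58 m.
Depth below ground = 255.1 − 111.58 = 143.5 m.

143.5 m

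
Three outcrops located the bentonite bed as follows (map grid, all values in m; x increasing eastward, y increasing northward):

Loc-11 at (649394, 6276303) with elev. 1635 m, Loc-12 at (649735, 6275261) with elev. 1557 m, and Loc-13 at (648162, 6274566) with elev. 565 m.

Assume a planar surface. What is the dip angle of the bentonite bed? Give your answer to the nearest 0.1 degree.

30.0°

Two edge vectors: Loc-11→Loc-12 = (341, -1042, -78), Loc-11→Loc-13 = (-1232, -1737, -1070).
Normal n = (Loc-11→Loc-12) × (Loc-11→Loc-13) = (979454, 460966, -1876061).
So ∂z/∂x = −n_x/n_z = 0.52208 and ∂z/∂y = −n_y/n_z = 0.24571.
Gradient magnitude |∇z| = √(a² + b²) = √(0.27257 + 0.06037) = 0.57701.
True dip = arctan(0.57701) = 30.0°, dipping toward WSW (azimuth ≈ 245°).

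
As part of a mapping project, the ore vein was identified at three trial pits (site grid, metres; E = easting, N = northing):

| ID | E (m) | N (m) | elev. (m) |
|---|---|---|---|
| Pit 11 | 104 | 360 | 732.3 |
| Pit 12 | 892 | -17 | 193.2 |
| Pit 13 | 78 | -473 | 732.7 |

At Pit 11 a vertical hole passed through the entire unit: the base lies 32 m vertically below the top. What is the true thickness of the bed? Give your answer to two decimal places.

Let the plane be z = a·E + b·N + c.
Pit 12−Pit 11: 788a − 377b = −539.1;  Pit 13−Pit 11: −26a − 833b = 0.4.
Solving gives a = −0.67430, b = 0.02057.
|∇z| = √(a²+b²) = 0.67461, so dip δ = arctan(0.67461) = 34.00°.
True thickness = vertical thickness × cos δ = 32 × cos 34.00° = 26.53 m.

26.53 m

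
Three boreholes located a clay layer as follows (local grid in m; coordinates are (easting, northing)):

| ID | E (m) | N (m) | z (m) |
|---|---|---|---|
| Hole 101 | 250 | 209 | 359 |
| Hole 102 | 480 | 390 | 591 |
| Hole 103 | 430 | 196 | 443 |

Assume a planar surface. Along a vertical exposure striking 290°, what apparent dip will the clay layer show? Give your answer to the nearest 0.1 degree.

Let the plane be z = a·E + b·N + c.
Hole 102−Hole 101: 230a + 181b = 232;  Hole 103−Hole 101: 180a − 13b = 84.
Solving gives a = 0.51223, b = 0.63087.
Unit vector along 290° is (sin 290°, cos 290°) = (-0.9397, 0.3420).
Slope in that direction = a·(-0.9397) + b·(0.3420) = −0.26557.
Apparent dip = arctan|0.26557| = 14.9° (true dip is 39.1°, so apparent ≤ true as expected).

14.9°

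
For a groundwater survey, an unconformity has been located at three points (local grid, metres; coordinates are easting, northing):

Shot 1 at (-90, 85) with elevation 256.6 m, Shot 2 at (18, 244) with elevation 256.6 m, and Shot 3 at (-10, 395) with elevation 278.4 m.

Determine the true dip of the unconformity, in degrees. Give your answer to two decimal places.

Let the plane be z = a·easting + b·northing + c.
Shot 2−Shot 1: 108a + 159b = 0;  Shot 3−Shot 1: 80a + 310b = 21.8.
Solving gives a = −0.16697, b = 0.11341.
Gradient magnitude |∇z| = √(a² + b²) = √(0.02788 + 0.01286) = 0.20184.
True dip = arctan(0.20184) = 11.41°, dipping toward SE (azimuth ≈ 124°).

11.41°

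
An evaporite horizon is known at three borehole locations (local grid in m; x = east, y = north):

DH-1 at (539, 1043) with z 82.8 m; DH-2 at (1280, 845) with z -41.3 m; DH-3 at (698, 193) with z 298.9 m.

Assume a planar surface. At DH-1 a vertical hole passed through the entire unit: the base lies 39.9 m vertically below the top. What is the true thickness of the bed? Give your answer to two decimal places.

Let the plane be z = a·x + b·y + c.
DH-2−DH-1: 741a − 198b = −124.1;  DH-3−DH-1: 159a − 850b = 216.1.
Solving gives a = −0.24780, b = −0.30059.
|∇z| = √(a²+b²) = 0.38956, so dip δ = arctan(0.38956) = 21.28°.
True thickness = vertical thickness × cos δ = 39.9 × cos 21.28° = 37.18 m.

37.18 m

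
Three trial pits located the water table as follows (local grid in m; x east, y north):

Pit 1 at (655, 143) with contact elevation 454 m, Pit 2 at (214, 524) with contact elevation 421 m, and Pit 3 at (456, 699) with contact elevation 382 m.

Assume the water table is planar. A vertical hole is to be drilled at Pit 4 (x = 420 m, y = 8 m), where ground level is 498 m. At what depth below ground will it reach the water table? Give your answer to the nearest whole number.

Let the plane be z = a·x + b·y + c.
Pit 2−Pit 1: −441a + 381b = −33;  Pit 3−Pit 1: −199a + 556b = −72.
Solving gives a = −0.05363, b = −0.14869.
Then c = 454 − a·655 − b·143 = 510.39.
At (420, 8): z_contact = −22.5 − 1.2 + 510.39 = 486.7 m.
Depth below ground = 498 − 486.7 = 11 m.

11 m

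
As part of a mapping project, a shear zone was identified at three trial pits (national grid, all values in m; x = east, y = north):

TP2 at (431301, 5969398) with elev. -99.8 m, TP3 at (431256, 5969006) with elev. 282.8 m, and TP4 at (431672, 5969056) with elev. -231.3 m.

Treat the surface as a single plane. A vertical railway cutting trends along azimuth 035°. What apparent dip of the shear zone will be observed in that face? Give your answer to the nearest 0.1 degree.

Let the plane be z = a·x + b·y + c.
TP3−TP2: −45a − 392b = 382.6;  TP4−TP2: 371a − 342b = −131.5.
Solving gives a = −1.13416, b = −0.84582.
Unit vector along 035° is (sin 35°, cos 35°) = (0.5736, 0.8192).
Slope in that direction = a·(0.5736) + b·(0.8192) = −1.34338.
Apparent dip = arctan|1.34338| = 53.3° (true dip is 54.7°, so apparent ≤ true as expected).

53.3°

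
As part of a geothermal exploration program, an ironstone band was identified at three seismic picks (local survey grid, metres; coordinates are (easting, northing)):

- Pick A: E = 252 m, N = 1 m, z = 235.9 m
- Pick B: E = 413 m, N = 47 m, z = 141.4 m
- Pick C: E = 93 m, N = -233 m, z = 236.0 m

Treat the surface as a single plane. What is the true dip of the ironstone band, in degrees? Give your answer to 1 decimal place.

Let the plane be z = a·E + b·N + c.
Pick B−Pick A: 161a + 46b = −94.5;  Pick C−Pick A: −159a − 234b = 0.1.
Solving gives a = −0.72821, b = 0.49438.
Gradient magnitude |∇z| = √(a² + b²) = √(0.53029 + 0.24441) = 0.88017.
True dip = arctan(0.88017) = 41.4°, dipping toward SE (azimuth ≈ 124°).

41.4°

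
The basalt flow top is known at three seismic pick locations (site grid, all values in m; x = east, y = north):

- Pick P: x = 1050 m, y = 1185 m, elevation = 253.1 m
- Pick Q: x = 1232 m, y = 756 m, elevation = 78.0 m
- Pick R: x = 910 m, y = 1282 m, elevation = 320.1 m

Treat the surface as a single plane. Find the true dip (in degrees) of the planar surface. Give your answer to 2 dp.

21.88°

Let the plane be z = a·x + b·y + c.
Pick Q−Pick P: 182a − 429b = −175.1;  Pick R−Pick P: −140a + 97b = 67.
Solving gives a = −0.27728, b = 0.29052.
Gradient magnitude |∇z| = √(a² + b²) = √(0.07688 + 0.08440) = 0.40161.
True dip = arctan(0.40161) = 21.88°, dipping toward SE (azimuth ≈ 136°).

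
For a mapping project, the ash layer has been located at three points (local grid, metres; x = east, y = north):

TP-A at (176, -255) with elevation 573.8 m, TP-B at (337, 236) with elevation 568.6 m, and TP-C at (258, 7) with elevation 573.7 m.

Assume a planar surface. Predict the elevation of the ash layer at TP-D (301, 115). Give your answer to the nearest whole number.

Let the plane be z = a·x + b·y + c.
TP-B−TP-A: 161a + 491b = −5.2;  TP-C−TP-A: 82a + 262b = −0.1.
Solving gives a = −0.68401, b = 0.21370.
Then c = 573.8 − a·176 − b·-255 = 748.68.
At (301, 115): z = −205.9 + 24.6 + 748.68 = 567.4 m.

567 m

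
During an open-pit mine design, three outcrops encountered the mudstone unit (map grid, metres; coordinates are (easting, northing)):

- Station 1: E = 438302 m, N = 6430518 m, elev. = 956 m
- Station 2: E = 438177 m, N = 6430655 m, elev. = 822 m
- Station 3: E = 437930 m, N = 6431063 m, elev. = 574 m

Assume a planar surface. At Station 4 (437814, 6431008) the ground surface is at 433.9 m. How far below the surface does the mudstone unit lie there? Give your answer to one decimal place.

Two edge vectors: Station 1→Station 2 = (-125, 137, -134), Station 1→Station 3 = (-372, 545, -382).
Normal n = (Station 1→Station 2) × (Station 1→Station 3) = (20696, 2098, -17161).
So ∂z/∂E = −n_x/n_z = 1.205990327 and ∂z/∂N = −n_y/n_z = 0.122253948.
Intercept c from Station 1: 956 − 528587.97 − 786156.21 = −1313788.18.
At (437814, 6431008): z_contact = 527999.45 + 786216.12 − 1313788.18 = 427.38 m.
Depth below ground = 433.9 − 427.38 = 6.5 m.

6.5 m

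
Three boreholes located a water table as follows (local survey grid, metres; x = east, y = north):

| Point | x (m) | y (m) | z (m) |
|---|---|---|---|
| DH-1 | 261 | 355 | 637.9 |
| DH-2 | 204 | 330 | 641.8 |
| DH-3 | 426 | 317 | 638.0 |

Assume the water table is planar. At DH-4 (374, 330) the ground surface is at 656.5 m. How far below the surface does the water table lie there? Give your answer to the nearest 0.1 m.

18.6 m

Let the plane be z = a·x + b·y + c.
DH-2−DH-1: −57a − 25b = 3.9;  DH-3−DH-1: 165a − 38b = 0.1.
Solving gives a = −0.02316, b = −0.10320.
Then c = 637.9 − a·261 − b·355 = 680.58.
At (374, 330): z_contact = −8.66 − 34.05 + 680.58 = 637.86 m.
Depth below ground = 656.5 − 637.86 = 18.6 m.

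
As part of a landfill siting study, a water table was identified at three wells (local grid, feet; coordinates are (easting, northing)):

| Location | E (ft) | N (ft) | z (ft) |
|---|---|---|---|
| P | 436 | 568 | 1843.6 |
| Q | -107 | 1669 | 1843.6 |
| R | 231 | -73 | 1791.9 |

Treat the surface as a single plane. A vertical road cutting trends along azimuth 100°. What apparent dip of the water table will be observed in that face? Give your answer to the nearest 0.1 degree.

5.1°

Two edge vectors: P→Q = (-543, 1101, 0), P→R = (-205, -641, -51.7).
Normal n = (P→Q) × (P→R) = (-56921.7, -28073.1, 573768).
So ∂z/∂E = −n_x/n_z = 0.09921 and ∂z/∂N = −n_y/n_z = 0.04893.
Unit vector along 100° is (sin 100°, cos 100°) = (0.9848, -0.1736).
Slope in that direction = a·(0.9848) + b·(-0.1736) = 0.08920.
Apparent dip = arctan|0.08920| = 5.1° (true dip is 6.3°, so apparent ≤ true as expected).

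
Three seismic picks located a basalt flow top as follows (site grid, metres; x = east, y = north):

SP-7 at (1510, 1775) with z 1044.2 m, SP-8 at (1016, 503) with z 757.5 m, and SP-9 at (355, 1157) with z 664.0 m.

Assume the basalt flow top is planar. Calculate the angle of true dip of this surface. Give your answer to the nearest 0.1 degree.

Two edge vectors: SP-7→SP-8 = (-494, -1272, -286.7), SP-7→SP-9 = (-1155, -618, -380.2).
Normal n = (SP-7→SP-8) × (SP-7→SP-9) = (306433.8, 143319.7, -1163868).
So ∂z/∂x = −n_x/n_z = 0.26329 and ∂z/∂y = −n_y/n_z = 0.12314.
Gradient magnitude |∇z| = √(a² + b²) = √(0.06932 + 0.01516) = 0.29066.
True dip = arctan(0.29066) = 16.2°, dipping toward WSW (azimuth ≈ 245°).

16.2°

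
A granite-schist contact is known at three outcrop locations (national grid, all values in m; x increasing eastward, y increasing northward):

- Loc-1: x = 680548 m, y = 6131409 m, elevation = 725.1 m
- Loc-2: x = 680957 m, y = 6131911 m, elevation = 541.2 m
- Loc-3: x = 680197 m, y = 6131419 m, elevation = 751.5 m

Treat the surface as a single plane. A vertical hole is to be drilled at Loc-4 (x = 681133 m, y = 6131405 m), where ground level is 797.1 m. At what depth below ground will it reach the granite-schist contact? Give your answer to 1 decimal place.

119.8 m

Two edge vectors: Loc-1→Loc-2 = (409, 502, -183.9), Loc-1→Loc-3 = (-351, 10, 26.4).
Normal n = (Loc-1→Loc-2) × (Loc-1→Loc-3) = (15091.8, 53751.3, 180292).
So ∂z/∂x = −n_x/n_z = −0.083707541 and ∂z/∂y = −n_y/n_z = −0.298134693.
Intercept c from Loc-1: 725.1 + 56967.00 + 1827985.74 = 1885677.84.
At (681133, 6131405): z_contact = −57015.97 − 1827984.54 + 1885677.84 = 677.32 m.
Depth below ground = 797.1 − 677.32 = 119.8 m.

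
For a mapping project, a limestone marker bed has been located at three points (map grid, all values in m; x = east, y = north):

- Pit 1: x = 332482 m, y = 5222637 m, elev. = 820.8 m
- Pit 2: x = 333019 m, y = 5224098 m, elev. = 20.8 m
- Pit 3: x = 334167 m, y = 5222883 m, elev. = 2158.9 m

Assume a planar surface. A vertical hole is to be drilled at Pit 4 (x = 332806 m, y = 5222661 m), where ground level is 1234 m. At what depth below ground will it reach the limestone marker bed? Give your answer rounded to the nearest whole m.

Two edge vectors: Pit 1→Pit 2 = (537, 1461, -800), Pit 1→Pit 3 = (1685, 246, 1338.1).
Normal n = (Pit 1→Pit 2) × (Pit 1→Pit 3) = (2151764.1, -2066559.7, -2329683).
So ∂z/∂x = −n_x/n_z = 0.92362957 and ∂z/∂y = −n_y/n_z = −0.88705618.
Intercept c from Pit 1: 820.8 − 307090.21 + 4632772.42 = 4326503.02.
At (332806, 5222661): z_contact = 307389.5 − 4632793.7 + 4326503.02 = 1098.8 m.
Depth below ground = 1234 − 1098.8 = 135 m.

135 m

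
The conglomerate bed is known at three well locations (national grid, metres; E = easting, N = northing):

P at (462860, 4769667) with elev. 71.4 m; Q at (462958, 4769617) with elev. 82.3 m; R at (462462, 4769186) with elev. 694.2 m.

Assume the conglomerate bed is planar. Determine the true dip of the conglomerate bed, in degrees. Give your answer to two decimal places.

46.37°

Let the plane be z = a·E + b·N + c.
Q−P: 98a − 50b = 10.9;  R−P: −398a − 481b = 622.8.
Solving gives a = −0.38630, b = −0.97516.
Gradient magnitude |∇z| = √(a² + b²) = √(0.14923 + 0.95093) = 1.04889.
True dip = arctan(1.04889) = 46.37°, dipping toward NNE (azimuth ≈ 022°).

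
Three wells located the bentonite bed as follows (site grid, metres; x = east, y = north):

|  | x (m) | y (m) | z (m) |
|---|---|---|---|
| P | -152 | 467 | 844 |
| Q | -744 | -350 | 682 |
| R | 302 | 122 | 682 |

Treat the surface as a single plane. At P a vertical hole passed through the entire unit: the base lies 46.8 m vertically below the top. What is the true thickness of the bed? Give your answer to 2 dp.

Let the plane be z = a·x + b·y + c.
Q−P: −592a − 817b = −162;  R−P: 454a − 345b = −162.
Solving gives a = −0.13294, b = 0.29462.
|∇z| = √(a²+b²) = 0.32322, so dip δ = arctan(0.32322) = 17.91°.
True thickness = vertical thickness × cos δ = 46.8 × cos 17.91° = 44.53 m.

44.53 m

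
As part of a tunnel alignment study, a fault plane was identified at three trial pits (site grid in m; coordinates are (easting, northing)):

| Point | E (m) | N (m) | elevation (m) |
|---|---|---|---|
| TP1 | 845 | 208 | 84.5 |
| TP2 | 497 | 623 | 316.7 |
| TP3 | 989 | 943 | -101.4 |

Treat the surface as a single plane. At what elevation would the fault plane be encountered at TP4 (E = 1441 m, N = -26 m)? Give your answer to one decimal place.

Let the plane be z = a·E + b·N + c.
TP2−TP1: −348a + 415b = 232.2;  TP3−TP1: 144a + 735b = −185.9.
Solving gives a = −0.785370, b = −0.099057.
Then c = 84.5 − a·845 − b·208 = 768.74.
At (1441, -26): z = −1131.7 + 2.6 + 768.74 = -360.4 m.

-360.4 m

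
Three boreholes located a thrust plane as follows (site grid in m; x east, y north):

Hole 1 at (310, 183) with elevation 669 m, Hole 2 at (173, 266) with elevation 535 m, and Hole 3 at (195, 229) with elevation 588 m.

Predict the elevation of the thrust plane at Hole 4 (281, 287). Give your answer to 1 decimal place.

525.7 m

Let the plane be z = a·x + b·y + c.
Hole 2−Hole 1: −137a + 83b = −134;  Hole 3−Hole 1: −115a + 46b = −81.
Solving gives a = 0.17237, b = −1.32994.
Then c = 669 − a·310 − b·183 = 858.94.
At (281, 287): z = 48.4 − 381.7 + 858.94 = 525.7 m.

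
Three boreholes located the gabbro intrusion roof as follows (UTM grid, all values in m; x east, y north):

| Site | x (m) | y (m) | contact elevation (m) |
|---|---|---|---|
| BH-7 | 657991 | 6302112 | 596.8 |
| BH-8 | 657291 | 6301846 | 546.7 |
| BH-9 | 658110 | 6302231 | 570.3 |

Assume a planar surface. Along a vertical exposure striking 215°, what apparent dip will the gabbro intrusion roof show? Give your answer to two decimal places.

13.73°

Two edge vectors: BH-7→BH-8 = (-700, -266, -50.1), BH-7→BH-9 = (119, 119, -26.5).
Normal n = (BH-7→BH-8) × (BH-7→BH-9) = (13010.9, -24511.9, -51646).
So ∂z/∂x = −n_x/n_z = 0.25192 and ∂z/∂y = −n_y/n_z = −0.47461.
Unit vector along 215° is (sin 215°, cos 215°) = (-0.5736, -0.8192).
Slope in that direction = a·(-0.5736) + b·(-0.8192) = 0.24428.
Apparent dip = arctan|0.24428| = 13.73° (true dip is 28.3°, so apparent ≤ true as expected).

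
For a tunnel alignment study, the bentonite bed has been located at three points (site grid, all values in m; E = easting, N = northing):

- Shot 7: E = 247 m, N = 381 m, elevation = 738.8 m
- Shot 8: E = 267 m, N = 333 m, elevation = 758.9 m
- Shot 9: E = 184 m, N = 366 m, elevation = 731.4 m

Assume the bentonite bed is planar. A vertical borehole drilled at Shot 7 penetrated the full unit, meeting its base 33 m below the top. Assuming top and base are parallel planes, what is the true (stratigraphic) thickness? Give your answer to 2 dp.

30.74 m

Let the plane be z = a·E + b·N + c.
Shot 8−Shot 7: 20a − 48b = 20.1;  Shot 9−Shot 7: −63a − 15b = −7.4.
Solving gives a = 0.19756, b = −0.33643.
|∇z| = √(a²+b²) = 0.39015, so dip δ = arctan(0.39015) = 21.31°.
True thickness = vertical thickness × cos δ = 33 × cos 21.31° = 30.74 m.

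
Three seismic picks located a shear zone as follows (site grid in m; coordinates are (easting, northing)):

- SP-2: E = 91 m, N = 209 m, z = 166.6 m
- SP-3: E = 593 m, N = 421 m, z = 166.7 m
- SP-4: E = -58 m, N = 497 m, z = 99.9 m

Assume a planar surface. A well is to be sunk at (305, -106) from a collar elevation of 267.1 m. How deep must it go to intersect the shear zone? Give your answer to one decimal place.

Let the plane be z = a·E + b·N + c.
SP-3−SP-2: 502a + 212b = 0.1;  SP-4−SP-2: −149a + 288b = −66.7.
Solving gives a = 0.08043, b = −0.18998.
Then c = 166.6 − a·91 − b·209 = 198.99.
At (305, -106): z_contact = 24.53 + 20.14 + 198.99 = 243.66 m.
Depth below ground = 267.1 − 243.66 = 23.4 m.

23.4 m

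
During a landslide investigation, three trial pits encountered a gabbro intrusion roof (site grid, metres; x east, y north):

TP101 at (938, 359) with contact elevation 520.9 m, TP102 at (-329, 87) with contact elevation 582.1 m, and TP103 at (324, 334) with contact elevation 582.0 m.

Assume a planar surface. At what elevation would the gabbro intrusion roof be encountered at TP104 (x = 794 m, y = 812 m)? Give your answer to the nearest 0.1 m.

Two edge vectors: TP101→TP102 = (-1267, -272, 61.2), TP101→TP103 = (-614, -25, 61.1).
Normal n = (TP101→TP102) × (TP101→TP103) = (-15089.2, 39836.9, -135333).
So ∂z/∂x = −n_x/n_z = −0.11150 and ∂z/∂y = −n_y/n_z = 0.29436.
Intercept c from TP101: 520.9 + 104.58 − 105.68 = 519.81.
At (794, 812): z = −88.5 + 239.0 + 519.81 = 670.3 m.

670.3 m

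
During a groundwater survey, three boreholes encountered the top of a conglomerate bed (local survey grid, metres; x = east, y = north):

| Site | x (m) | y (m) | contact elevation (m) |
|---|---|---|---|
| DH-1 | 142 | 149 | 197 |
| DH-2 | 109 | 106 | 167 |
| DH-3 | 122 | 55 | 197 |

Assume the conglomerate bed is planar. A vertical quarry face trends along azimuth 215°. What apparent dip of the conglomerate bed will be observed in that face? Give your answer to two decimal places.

Two edge vectors: DH-1→DH-2 = (-33, -43, -30), DH-1→DH-3 = (-20, -94, 0).
Normal n = (DH-1→DH-2) × (DH-1→DH-3) = (-2820, 600, 2242).
So ∂z/∂x = −n_x/n_z = 1.25781 and ∂z/∂y = −n_y/n_z = −0.26762.
Unit vector along 215° is (sin 215°, cos 215°) = (-0.5736, -0.8192).
Slope in that direction = a·(-0.5736) + b·(-0.8192) = −0.50223.
Apparent dip = arctan|0.50223| = 26.67° (true dip is 52.1°, so apparent ≤ true as expected).

26.67°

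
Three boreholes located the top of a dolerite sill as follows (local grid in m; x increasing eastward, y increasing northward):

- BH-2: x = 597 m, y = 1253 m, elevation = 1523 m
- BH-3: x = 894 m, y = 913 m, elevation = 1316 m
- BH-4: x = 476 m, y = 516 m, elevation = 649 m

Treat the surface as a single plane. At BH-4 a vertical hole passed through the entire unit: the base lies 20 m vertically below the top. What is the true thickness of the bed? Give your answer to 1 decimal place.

12.6 m

Let the plane be z = a·x + b·y + c.
BH-3−BH-2: 297a − 340b = −207;  BH-4−BH-2: −121a − 737b = −874.
Solving gives a = 0.55610, b = 1.09459.
|∇z| = √(a²+b²) = 1.22775, so dip δ = arctan(1.22775) = 50.84°.
True thickness = vertical thickness × cos δ = 20 × cos 50.84° = 12.6 m.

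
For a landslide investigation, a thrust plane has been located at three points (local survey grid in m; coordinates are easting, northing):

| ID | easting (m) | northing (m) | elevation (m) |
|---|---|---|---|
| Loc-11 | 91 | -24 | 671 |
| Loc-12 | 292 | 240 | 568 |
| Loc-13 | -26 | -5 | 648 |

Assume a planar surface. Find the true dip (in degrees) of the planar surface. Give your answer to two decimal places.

Two edge vectors: Loc-11→Loc-12 = (201, 264, -103), Loc-11→Loc-13 = (-117, 19, -23).
Normal n = (Loc-11→Loc-12) × (Loc-11→Loc-13) = (-4115, 16674, 34707).
So ∂z/∂easting = −n_x/n_z = 0.11856 and ∂z/∂northing = −n_y/n_z = −0.48042.
Gradient magnitude |∇z| = √(a² + b²) = √(0.01406 + 0.23081) = 0.49484.
True dip = arctan(0.49484) = 26.33°, dipping toward NNW (azimuth ≈ 346°).

26.33°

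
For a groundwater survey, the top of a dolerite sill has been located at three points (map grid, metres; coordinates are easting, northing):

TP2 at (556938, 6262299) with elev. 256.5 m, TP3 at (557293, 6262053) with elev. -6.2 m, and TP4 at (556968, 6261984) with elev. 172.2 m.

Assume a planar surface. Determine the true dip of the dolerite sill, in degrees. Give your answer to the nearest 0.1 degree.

32.2°

Two edge vectors: TP2→TP3 = (355, -246, -262.7), TP2→TP4 = (30, -315, -84.3).
Normal n = (TP2→TP3) × (TP2→TP4) = (-62012.7, 22045.5, -104445).
So ∂z/∂easting = −n_x/n_z = −0.59374 and ∂z/∂northing = −n_y/n_z = 0.21107.
Gradient magnitude |∇z| = √(a² + b²) = √(0.35252 + 0.04455) = 0.63014.
True dip = arctan(0.63014) = 32.2°, dipping toward ESE (azimuth ≈ 110°).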